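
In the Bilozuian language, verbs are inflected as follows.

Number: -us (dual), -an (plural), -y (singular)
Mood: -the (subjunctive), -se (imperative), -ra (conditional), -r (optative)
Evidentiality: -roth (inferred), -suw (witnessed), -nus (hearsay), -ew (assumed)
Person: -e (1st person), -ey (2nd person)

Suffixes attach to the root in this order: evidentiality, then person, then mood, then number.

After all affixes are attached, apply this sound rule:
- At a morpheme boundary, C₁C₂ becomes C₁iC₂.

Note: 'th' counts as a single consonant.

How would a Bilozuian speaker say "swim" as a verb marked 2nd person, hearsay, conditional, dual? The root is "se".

senuseyiraus

Attach evidentiality hearsay -nus → senus.
Attach person 2nd person -ey → senusey.
Attach mood conditional -ra → senuseyra.
Attach number dual -us → senuseyraus.
Apply epenthesis: senuseyraus → senuseyiraus.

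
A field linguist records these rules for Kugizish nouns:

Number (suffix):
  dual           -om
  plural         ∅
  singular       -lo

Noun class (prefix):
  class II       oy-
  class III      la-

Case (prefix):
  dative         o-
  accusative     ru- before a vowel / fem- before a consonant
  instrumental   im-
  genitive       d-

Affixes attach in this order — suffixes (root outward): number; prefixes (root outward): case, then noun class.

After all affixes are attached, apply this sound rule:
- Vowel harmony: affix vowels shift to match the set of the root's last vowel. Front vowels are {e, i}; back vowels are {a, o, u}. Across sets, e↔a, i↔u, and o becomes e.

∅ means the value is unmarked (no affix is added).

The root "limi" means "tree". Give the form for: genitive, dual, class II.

eydlimiem

Attach case genitive d- → dlimi.
Attach noun class class II oy- → oydlimi.
Attach number dual -om → oydlimiom.
Apply vowel harmony: oydlimiom → eydlimiem.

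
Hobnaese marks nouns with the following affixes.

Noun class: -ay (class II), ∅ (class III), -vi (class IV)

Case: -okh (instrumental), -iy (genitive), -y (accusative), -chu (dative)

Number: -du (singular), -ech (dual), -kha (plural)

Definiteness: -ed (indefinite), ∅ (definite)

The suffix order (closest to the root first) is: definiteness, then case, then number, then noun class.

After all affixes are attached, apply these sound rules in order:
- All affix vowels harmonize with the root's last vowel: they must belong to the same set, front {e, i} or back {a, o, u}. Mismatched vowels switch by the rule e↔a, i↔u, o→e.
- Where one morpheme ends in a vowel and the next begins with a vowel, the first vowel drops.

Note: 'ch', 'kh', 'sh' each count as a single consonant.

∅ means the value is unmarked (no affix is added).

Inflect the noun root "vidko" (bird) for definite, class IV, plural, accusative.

definiteness = definite: zero marking, form stays vidko.
Attach case accusative -y → vidkoy.
Attach number plural -kha → vidkoykha.
Attach noun class class IV -vi → vidkoykhavi.
Apply vowel harmony: vidkoykhavi → vidkoykhavu.
Vowel deletion: no change.

vidkoykhavu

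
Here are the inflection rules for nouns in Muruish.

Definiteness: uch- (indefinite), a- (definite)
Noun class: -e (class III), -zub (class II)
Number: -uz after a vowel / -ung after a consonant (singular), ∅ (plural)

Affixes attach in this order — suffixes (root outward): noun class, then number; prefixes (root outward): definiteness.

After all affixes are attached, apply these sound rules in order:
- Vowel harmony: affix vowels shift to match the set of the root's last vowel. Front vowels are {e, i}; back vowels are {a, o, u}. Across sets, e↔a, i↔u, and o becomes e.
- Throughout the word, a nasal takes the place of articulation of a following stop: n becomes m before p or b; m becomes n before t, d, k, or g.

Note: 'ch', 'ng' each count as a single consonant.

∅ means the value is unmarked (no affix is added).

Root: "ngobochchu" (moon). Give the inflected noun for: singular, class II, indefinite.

uchngobochchuzubung

Attach noun class class II -zub → ngobochchuzub.
Attach number singular -ung (after consonant 'b') → ngobochchuzubung.
Attach definiteness indefinite uch- → uchngobochchuzubung.
Vowel harmony: no change.
Nasal assimilation: no change.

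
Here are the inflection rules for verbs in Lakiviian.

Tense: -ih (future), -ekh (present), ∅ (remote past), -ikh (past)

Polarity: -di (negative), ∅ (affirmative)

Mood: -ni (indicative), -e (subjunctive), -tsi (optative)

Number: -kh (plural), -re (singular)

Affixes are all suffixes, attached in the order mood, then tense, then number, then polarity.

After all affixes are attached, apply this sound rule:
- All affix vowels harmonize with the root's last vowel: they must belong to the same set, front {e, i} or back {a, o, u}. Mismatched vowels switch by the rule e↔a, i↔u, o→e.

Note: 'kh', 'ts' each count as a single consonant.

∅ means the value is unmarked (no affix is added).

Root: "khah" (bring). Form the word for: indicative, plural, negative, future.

khahnuuhkhdu

Attach mood indicative -ni → khahni.
Attach tense future -ih → khahniih.
Attach number plural -kh → khahniihkh.
Attach polarity negative -di → khahniihkhdi.
Apply vowel harmony: khahniihkhdi → khahnuuhkhdu.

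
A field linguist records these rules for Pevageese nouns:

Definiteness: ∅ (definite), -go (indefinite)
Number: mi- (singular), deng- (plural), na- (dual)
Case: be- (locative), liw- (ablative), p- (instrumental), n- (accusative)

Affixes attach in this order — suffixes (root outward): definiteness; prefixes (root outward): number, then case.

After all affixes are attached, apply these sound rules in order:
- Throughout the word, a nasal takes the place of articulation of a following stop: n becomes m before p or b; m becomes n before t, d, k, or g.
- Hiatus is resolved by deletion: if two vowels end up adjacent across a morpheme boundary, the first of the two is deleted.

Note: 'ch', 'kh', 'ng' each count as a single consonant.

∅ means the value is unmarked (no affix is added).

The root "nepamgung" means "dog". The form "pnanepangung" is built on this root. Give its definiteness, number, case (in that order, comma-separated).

Segment: p-na-nepamgung.
definiteness: ∅ → definite.
number: na- → dual.
case: p- → instrumental.

definite, dual, instrumental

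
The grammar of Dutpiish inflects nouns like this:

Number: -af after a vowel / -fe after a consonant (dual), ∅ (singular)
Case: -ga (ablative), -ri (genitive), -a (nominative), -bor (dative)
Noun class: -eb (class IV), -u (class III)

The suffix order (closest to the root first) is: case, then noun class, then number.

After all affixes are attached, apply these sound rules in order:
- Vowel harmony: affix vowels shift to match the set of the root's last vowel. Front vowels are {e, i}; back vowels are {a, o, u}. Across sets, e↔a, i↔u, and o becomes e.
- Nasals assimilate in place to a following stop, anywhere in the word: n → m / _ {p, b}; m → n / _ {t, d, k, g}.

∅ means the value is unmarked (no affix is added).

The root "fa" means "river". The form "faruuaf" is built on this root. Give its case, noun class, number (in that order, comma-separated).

Segment: fa-ri-u-af.
case: -ri → genitive.
noun class: -u → class III.
number: -af/fe → dual.

genitive, class III, dual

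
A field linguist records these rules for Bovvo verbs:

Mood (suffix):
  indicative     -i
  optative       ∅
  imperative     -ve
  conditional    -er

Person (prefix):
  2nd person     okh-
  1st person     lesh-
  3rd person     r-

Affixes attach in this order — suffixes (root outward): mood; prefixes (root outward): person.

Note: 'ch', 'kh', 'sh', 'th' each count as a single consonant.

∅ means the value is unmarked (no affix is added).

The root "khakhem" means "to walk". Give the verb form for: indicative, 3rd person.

Attach mood indicative -i → khakhemi.
Attach person 3rd person r- → rkhakhemi.

rkhakhemi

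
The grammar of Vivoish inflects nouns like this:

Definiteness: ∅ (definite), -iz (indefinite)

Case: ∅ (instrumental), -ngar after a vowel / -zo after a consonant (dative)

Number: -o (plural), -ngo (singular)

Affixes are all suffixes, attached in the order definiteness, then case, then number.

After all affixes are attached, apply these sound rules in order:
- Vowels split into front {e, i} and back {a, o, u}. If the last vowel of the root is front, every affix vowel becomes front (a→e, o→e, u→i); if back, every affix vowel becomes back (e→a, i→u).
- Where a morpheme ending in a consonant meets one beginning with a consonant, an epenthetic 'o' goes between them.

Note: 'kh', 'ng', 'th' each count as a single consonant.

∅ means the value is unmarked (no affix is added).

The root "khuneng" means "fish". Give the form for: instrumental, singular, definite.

definiteness = definite: zero marking, form stays khuneng.
case = instrumental: zero marking, form stays khuneng.
Attach number singular -ngo → khunengngo.
Apply vowel harmony: khunengngo → khunengnge.
Apply epenthesis: khunengnge → khunengonge.

khunengonge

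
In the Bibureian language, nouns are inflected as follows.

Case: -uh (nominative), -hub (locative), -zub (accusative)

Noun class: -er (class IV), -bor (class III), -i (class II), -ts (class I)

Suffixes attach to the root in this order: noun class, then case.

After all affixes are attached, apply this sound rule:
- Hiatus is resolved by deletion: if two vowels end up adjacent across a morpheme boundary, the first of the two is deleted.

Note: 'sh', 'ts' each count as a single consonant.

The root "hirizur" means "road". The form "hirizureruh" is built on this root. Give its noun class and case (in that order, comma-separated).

Segment: hirizur-er-uh.
noun class: -er → class IV.
case: -uh → nominative.

class IV, nominative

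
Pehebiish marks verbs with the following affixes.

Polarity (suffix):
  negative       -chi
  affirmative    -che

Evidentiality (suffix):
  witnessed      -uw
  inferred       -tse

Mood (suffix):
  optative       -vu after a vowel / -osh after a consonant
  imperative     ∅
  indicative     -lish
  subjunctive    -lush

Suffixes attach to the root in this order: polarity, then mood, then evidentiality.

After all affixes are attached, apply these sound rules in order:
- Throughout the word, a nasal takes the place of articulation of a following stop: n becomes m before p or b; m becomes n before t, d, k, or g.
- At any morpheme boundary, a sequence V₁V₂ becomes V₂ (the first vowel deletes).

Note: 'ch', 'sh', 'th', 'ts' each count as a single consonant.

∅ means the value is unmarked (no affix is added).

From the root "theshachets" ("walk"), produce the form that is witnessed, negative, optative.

theshachetschivuw

Attach polarity negative -chi → theshachetschi.
Attach mood optative -vu (after vowel 'i') → theshachetschivu.
Attach evidentiality witnessed -uw → theshachetschivuuw.
Nasal assimilation: no change.
Apply vowel deletion: theshachetschivuuw → theshachetschivuw.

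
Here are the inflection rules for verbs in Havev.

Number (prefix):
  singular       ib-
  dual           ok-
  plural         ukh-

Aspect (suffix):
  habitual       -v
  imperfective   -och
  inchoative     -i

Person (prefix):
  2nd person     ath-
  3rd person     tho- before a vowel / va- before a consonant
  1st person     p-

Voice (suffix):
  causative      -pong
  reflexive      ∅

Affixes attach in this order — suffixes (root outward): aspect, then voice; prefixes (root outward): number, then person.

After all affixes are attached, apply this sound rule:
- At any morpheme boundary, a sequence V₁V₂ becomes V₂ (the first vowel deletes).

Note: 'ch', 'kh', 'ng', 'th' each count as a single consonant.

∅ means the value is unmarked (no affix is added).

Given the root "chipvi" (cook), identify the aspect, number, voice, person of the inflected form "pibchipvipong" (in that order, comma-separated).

Segment: p-ib-chipvi-i-pong.
aspect: -i → inchoative.
number: ib- → singular.
voice: -pong → causative.
person: p- → 1st person.

inchoative, singular, causative, 1st person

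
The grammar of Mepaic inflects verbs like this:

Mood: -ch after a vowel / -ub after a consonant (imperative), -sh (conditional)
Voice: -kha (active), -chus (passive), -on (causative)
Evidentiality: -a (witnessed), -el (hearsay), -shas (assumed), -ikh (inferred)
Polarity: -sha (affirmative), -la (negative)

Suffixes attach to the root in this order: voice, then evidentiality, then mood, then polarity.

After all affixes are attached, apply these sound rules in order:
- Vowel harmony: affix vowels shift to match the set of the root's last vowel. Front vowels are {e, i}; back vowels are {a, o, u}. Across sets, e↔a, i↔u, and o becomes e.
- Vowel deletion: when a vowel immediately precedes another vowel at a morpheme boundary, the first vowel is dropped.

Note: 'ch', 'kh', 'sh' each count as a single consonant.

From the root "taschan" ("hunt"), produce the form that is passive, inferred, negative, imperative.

taschanchusukhubla

Attach voice passive -chus → taschanchus.
Attach evidentiality inferred -ikh → taschanchusikh.
Attach mood imperative -ub (after consonant 'kh') → taschanchusikhub.
Attach polarity negative -la → taschanchusikhubla.
Apply vowel harmony: taschanchusikhubla → taschanchusukhubla.
Vowel deletion: no change.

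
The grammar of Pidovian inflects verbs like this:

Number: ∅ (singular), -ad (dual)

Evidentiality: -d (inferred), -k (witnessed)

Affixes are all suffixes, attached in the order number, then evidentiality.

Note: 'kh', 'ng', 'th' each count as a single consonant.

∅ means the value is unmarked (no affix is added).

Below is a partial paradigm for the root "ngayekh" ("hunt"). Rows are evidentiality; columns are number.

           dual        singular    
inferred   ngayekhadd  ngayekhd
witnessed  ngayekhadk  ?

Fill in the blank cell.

number = singular: zero marking, form stays ngayekh.
Attach evidentiality witnessed -k → ngayekhk.

ngayekhk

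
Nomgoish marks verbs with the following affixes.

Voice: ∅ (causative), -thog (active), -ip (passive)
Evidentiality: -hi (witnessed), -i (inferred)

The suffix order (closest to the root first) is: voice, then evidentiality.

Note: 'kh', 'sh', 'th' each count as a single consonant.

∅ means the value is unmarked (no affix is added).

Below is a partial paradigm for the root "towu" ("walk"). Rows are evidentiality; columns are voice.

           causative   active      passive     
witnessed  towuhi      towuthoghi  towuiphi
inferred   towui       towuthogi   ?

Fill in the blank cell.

towuipi

Attach voice passive -ip → towuip.
Attach evidentiality inferred -i → towuipi.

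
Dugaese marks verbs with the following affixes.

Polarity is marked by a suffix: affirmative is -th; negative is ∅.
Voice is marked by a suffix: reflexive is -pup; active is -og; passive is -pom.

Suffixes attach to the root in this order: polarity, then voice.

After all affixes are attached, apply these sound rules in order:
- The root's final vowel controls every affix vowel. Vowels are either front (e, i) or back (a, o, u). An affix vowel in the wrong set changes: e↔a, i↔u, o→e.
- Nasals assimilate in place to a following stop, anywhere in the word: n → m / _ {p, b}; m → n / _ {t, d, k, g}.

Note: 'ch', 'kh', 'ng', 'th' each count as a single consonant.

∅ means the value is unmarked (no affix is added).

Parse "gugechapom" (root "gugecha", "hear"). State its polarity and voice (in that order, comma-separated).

negative, passive

Segment: gugecha-pom.
polarity: ∅ → negative.
voice: -pom → passive.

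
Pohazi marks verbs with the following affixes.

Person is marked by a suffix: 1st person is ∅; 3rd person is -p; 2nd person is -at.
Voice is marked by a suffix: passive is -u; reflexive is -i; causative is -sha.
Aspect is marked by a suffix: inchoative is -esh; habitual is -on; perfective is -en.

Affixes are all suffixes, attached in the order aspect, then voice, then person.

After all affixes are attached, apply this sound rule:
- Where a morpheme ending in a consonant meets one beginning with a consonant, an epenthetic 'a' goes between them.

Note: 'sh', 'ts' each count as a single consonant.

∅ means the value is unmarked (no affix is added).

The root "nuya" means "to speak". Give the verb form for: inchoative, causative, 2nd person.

nuyaeshashaat

Attach aspect inchoative -esh → nuyaesh.
Attach voice causative -sha → nuyaeshsha.
Attach person 2nd person -at → nuyaeshshaat.
Apply epenthesis: nuyaeshshaat → nuyaeshashaat.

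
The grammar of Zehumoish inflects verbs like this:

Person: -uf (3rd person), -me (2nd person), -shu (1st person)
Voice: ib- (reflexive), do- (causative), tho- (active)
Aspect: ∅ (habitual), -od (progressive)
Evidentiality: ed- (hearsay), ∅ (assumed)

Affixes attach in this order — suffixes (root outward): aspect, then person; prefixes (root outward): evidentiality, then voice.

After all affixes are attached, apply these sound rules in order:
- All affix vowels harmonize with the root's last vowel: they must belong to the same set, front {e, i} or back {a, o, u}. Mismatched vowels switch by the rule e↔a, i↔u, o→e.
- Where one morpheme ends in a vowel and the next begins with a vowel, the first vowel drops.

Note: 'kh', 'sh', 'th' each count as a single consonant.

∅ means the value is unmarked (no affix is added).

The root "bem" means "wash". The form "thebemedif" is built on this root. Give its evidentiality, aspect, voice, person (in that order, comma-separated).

Segment: tho-bem-od-uf.
evidentiality: ∅ → assumed.
aspect: -od → progressive.
voice: tho- → active.
person: -uf → 3rd person.

assumed, progressive, active, 3rd person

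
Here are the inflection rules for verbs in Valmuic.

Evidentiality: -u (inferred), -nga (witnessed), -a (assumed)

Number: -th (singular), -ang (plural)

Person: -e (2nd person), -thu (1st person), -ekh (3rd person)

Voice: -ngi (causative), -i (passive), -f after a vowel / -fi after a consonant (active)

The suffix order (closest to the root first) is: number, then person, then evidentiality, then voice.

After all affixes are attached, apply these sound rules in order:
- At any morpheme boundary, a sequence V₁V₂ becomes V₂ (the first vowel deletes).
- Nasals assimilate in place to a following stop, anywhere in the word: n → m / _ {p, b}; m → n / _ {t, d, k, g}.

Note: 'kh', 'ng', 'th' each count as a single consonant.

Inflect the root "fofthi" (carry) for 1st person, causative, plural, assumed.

fofthangthangi

Attach number plural -ang → fofthiang.
Attach person 1st person -thu → fofthiangthu.
Attach evidentiality assumed -a → fofthiangthua.
Attach voice causative -ngi → fofthiangthuangi.
Apply vowel deletion: fofthiangthuangi → fofthangthangi.
Nasal assimilation: no change.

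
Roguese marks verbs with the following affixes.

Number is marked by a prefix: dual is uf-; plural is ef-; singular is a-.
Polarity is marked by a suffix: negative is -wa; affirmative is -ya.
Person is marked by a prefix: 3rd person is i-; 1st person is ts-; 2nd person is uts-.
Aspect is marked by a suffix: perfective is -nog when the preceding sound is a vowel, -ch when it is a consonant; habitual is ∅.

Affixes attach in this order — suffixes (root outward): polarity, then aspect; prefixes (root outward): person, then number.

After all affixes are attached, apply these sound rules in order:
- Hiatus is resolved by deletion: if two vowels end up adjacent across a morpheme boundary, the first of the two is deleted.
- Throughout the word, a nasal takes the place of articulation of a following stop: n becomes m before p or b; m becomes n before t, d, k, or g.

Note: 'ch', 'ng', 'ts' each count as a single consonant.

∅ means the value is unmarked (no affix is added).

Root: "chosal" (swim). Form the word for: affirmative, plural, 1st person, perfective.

Attach person 1st person ts- → tschosal.
Attach polarity affirmative -ya → tschosalya.
Attach aspect perfective -nog (after vowel 'a') → tschosalyanog.
Attach number plural ef- → eftschosalyanog.
Vowel deletion: no change.
Nasal assimilation: no change.

eftschosalyanog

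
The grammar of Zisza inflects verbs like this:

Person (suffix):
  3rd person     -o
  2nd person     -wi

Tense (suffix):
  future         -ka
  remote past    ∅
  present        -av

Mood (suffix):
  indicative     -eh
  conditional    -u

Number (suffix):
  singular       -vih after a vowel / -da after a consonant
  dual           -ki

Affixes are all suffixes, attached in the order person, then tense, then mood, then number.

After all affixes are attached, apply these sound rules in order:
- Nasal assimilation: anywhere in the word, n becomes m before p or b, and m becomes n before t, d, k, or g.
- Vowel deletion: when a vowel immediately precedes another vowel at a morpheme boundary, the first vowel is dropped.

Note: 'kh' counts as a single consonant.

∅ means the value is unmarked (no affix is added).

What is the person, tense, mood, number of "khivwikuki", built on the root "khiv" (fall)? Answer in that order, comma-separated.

2nd person, future, conditional, dual

Segment: khiv-wi-ka-u-ki.
person: -wi → 2nd person.
tense: -ka → future.
mood: -u → conditional.
number: -ki → dual.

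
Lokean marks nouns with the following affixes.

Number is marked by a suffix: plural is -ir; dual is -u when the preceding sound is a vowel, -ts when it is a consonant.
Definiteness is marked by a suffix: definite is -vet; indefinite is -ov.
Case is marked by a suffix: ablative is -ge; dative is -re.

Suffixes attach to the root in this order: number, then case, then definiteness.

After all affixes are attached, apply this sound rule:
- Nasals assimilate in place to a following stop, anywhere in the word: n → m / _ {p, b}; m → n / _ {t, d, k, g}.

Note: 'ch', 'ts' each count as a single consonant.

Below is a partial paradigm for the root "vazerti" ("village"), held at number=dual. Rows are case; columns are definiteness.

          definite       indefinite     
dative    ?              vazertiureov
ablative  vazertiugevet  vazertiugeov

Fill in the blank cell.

vazertiurevet

Attach number dual -u (after vowel 'i') → vazertiu.
Attach case dative -re → vazertiure.
Attach definiteness definite -vet → vazertiurevet.
Nasal assimilation: no change.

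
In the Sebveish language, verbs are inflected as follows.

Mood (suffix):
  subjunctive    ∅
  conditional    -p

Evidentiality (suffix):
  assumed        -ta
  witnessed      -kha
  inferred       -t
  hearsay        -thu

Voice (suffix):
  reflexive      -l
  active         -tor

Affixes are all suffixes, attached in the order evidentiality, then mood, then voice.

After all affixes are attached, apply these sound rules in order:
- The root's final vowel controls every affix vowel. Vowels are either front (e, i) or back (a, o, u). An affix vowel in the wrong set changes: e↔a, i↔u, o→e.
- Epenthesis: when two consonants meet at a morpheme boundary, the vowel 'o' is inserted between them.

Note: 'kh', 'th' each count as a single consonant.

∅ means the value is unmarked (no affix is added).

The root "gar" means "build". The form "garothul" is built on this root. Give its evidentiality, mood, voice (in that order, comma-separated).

Segment: gar-thu-l.
evidentiality: -thu → hearsay.
mood: ∅ → subjunctive.
voice: -l → reflexive.

hearsay, subjunctive, reflexive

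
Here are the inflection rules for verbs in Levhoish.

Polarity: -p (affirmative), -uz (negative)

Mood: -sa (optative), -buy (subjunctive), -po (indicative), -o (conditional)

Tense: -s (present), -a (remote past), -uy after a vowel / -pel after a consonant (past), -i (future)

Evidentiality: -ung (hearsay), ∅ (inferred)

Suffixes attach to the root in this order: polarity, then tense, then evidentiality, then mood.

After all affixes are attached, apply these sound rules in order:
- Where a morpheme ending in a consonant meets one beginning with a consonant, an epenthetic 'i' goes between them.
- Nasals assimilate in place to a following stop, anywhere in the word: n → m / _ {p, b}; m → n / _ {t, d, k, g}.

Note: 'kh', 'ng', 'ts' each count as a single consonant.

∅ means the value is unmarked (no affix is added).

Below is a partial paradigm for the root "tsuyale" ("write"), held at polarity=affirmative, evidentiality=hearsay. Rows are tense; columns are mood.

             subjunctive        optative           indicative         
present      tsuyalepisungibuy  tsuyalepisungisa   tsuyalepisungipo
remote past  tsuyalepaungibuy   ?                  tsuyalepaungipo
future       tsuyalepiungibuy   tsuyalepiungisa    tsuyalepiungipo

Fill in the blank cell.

tsuyalepaungisa

Attach polarity affirmative -p → tsuyalep.
Attach tense remote past -a → tsuyalepa.
Attach evidentiality hearsay -ung → tsuyalepaung.
Attach mood optative -sa → tsuyalepaungsa.
Apply epenthesis: tsuyalepaungsa → tsuyalepaungisa.
Nasal assimilation: no change.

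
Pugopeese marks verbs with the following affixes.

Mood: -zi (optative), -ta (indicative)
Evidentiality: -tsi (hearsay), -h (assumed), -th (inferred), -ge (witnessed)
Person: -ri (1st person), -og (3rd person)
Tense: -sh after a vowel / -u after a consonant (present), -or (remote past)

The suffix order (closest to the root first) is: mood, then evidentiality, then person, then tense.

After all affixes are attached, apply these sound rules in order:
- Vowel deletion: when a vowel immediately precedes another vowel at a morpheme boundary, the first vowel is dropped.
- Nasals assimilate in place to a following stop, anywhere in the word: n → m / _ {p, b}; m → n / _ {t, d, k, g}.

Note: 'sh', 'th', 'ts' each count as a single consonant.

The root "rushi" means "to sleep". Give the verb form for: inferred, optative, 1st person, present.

rushizithrish

Attach mood optative -zi → rushizi.
Attach evidentiality inferred -th → rushizith.
Attach person 1st person -ri → rushizithri.
Attach tense present -sh (after vowel 'i') → rushizithrish.
Vowel deletion: no change.
Nasal assimilation: no change.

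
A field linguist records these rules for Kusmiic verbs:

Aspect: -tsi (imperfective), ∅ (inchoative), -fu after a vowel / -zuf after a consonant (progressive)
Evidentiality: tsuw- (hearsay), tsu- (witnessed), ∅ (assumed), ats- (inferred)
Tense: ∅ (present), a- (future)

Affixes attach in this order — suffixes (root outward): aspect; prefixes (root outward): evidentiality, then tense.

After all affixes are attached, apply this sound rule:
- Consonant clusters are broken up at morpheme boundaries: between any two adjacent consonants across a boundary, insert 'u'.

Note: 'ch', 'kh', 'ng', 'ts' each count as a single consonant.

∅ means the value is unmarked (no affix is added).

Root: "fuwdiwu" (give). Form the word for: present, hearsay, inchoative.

tsuwufuwdiwu

Attach evidentiality hearsay tsuw- → tsuwfuwdiwu.
aspect = inchoative: zero marking, form stays tsuwfuwdiwu.
tense = present: zero marking, form stays tsuwfuwdiwu.
Apply epenthesis: tsuwfuwdiwu → tsuwufuwdiwu.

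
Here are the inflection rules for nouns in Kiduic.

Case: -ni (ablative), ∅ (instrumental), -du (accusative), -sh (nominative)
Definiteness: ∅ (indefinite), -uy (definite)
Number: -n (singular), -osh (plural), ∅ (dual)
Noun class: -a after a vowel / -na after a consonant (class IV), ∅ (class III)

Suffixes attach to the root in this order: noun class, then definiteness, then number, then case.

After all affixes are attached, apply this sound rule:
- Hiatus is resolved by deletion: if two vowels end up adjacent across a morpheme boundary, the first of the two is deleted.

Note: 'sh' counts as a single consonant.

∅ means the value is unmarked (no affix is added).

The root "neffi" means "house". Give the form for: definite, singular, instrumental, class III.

neffuyn

noun class = class III: zero marking, form stays neffi.
Attach definiteness definite -uy → neffiuy.
Attach number singular -n → neffiuyn.
case = instrumental: zero marking, form stays neffiuyn.
Apply vowel deletion: neffiuyn → neffuyn.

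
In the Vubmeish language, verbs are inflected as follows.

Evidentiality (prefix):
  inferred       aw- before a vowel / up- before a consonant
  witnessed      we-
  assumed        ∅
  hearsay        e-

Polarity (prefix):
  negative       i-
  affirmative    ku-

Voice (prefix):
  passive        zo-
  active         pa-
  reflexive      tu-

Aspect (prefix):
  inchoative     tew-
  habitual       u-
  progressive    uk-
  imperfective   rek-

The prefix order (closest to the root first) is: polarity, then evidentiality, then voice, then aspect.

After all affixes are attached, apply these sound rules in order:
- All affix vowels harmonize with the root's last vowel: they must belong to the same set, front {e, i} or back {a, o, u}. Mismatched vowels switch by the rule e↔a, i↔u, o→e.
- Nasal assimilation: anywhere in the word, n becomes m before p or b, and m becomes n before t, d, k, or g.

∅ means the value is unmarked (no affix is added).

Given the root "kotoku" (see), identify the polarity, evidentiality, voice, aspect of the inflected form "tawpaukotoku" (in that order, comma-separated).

Segment: tew-pa-i-kotoku.
polarity: i- → negative.
evidentiality: ∅ → assumed.
voice: pa- → active.
aspect: tew- → inchoative.

negative, assumed, active, inchoative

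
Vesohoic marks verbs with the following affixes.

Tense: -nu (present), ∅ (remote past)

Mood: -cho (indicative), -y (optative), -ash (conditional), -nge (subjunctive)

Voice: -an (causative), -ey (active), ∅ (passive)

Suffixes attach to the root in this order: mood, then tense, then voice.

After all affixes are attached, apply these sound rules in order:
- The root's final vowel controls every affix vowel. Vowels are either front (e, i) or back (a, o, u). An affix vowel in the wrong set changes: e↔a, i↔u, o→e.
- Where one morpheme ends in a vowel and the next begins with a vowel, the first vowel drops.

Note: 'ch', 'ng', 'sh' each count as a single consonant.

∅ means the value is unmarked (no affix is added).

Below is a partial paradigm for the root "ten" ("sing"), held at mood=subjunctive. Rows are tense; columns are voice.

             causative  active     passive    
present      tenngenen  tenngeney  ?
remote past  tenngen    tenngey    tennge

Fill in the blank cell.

Attach mood subjunctive -nge → tennge.
Attach tense present -nu → tenngenu.
voice = passive: zero marking, form stays tenngenu.
Apply vowel harmony: tenngenu → tenngeni.
Vowel deletion: no change.

tenngeni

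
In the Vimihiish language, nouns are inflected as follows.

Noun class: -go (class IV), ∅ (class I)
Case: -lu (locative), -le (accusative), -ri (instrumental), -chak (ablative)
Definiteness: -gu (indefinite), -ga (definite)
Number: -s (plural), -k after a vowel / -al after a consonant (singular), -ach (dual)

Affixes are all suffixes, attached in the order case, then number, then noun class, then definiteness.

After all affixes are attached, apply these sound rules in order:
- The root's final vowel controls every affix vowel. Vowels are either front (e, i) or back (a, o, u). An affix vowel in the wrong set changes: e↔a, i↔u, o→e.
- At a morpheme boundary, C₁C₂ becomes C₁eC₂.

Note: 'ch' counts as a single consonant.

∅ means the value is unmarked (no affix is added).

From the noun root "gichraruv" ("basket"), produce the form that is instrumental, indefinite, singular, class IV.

gichraruverukegogu

Attach case instrumental -ri → gichraruvri.
Attach number singular -k (after vowel 'i') → gichraruvrik.
Attach noun class class IV -go → gichraruvrikgo.
Attach definiteness indefinite -gu → gichraruvrikgogu.
Apply vowel harmony: gichraruvrikgogu → gichraruvrukgogu.
Apply epenthesis: gichraruvrukgogu → gichraruverukegogu.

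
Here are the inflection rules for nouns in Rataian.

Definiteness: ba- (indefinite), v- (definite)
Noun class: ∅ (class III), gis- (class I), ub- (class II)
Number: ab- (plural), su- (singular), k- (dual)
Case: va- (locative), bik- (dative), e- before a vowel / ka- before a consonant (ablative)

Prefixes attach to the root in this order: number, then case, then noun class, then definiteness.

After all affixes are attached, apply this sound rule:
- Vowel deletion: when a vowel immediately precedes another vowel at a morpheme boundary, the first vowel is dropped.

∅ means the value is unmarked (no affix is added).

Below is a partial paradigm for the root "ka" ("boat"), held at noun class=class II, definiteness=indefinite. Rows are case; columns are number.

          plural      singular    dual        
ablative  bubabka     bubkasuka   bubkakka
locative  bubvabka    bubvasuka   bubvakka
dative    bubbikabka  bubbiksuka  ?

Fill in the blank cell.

Attach number dual k- → kka.
Attach case dative bik- → bikkka.
Attach noun class class II ub- → ubbikkka.
Attach definiteness indefinite ba- → baubbikkka.
Apply vowel deletion: baubbikkka → bubbikkka.

bubbikkka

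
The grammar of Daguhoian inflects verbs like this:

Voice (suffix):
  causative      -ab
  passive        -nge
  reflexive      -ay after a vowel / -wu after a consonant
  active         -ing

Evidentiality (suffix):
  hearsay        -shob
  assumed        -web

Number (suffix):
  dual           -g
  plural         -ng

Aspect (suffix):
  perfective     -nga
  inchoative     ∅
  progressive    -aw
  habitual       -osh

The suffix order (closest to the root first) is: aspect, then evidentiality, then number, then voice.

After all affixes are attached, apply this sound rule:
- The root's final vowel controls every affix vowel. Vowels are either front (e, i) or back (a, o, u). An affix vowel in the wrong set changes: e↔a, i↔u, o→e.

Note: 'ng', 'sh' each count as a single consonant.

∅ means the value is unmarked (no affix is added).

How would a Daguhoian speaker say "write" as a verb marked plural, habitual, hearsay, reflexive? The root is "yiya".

yiyaoshshobngwu

Attach aspect habitual -osh → yiyaosh.
Attach evidentiality hearsay -shob → yiyaoshshob.
Attach number plural -ng → yiyaoshshobng.
Attach voice reflexive -wu (after consonant 'ng') → yiyaoshshobngwu.
Vowel harmony: no change.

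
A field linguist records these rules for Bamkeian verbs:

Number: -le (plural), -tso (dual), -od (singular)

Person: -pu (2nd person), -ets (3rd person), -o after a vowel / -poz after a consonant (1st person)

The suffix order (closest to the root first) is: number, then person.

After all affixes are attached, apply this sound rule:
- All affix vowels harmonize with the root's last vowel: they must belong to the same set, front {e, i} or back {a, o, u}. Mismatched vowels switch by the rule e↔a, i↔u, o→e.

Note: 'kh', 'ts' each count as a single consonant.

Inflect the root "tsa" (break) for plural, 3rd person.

Attach number plural -le → tsale.
Attach person 3rd person -ets → tsaleets.
Apply vowel harmony: tsaleets → tsalaats.

tsalaats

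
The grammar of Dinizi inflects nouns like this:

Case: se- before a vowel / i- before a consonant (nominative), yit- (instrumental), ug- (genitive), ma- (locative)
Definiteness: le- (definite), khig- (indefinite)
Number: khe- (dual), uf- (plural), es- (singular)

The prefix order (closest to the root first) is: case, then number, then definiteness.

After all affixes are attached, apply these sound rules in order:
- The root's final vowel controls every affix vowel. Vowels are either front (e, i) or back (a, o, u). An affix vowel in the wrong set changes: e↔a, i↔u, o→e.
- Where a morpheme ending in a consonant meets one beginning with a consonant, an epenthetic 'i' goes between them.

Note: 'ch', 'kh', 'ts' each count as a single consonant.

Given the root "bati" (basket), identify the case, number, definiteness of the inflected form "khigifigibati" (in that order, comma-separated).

genitive, plural, indefinite

Segment: khig-uf-ug-bati.
case: ug- → genitive.
number: uf- → plural.
definiteness: khig- → indefinite.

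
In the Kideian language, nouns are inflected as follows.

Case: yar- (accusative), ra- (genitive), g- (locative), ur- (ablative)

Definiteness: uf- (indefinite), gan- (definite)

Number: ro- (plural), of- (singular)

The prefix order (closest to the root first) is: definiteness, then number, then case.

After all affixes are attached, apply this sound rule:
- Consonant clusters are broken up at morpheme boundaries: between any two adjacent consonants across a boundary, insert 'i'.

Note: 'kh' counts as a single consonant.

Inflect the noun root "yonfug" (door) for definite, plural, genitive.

Attach definiteness definite gan- → ganyonfug.
Attach number plural ro- → roganyonfug.
Attach case genitive ra- → raroganyonfug.
Apply epenthesis: raroganyonfug → raroganiyonfug.

raroganiyonfug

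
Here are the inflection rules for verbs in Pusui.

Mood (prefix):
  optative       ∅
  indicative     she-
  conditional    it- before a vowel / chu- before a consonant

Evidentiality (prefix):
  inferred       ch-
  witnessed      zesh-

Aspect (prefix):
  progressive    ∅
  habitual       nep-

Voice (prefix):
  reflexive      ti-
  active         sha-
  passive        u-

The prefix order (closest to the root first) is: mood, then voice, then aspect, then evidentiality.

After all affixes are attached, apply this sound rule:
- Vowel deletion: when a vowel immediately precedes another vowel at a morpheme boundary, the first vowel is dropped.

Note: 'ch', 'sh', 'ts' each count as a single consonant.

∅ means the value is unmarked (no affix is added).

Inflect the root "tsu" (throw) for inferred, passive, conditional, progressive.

chuchutsu

Attach mood conditional chu- (before consonant 'ts') → chutsu.
Attach voice passive u- → uchutsu.
aspect = progressive: zero marking, form stays uchutsu.
Attach evidentiality inferred ch- → chuchutsu.
Vowel deletion: no change.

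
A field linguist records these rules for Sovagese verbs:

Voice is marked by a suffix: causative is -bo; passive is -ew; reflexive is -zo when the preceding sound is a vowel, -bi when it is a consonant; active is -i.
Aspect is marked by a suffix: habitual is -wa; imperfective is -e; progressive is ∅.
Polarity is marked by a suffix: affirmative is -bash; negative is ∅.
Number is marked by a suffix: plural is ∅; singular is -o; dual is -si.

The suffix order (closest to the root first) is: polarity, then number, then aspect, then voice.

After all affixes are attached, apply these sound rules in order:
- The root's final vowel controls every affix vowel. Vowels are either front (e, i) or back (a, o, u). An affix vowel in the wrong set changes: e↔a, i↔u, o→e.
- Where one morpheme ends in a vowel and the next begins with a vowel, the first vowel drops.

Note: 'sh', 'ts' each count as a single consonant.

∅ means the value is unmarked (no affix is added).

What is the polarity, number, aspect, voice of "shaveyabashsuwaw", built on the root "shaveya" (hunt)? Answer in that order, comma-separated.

Segment: shaveya-bash-si-wa-ew.
polarity: -bash → affirmative.
number: -si → dual.
aspect: -wa → habitual.
voice: -ew → passive.

affirmative, dual, habitual, passive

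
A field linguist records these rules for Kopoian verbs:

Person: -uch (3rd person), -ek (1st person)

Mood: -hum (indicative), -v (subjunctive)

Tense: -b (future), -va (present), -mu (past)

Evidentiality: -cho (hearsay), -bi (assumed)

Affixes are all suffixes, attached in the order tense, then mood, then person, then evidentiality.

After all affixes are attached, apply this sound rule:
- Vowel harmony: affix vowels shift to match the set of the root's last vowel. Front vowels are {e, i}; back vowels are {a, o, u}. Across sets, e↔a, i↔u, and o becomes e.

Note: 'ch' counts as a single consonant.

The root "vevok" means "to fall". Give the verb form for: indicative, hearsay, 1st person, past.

Attach tense past -mu → vevokmu.
Attach mood indicative -hum → vevokmuhum.
Attach person 1st person -ek → vevokmuhumek.
Attach evidentiality hearsay -cho → vevokmuhumekcho.
Apply vowel harmony: vevokmuhumekcho → vevokmuhumakcho.

vevokmuhumakcho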